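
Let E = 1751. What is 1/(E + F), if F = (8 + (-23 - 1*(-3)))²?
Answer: 1/1895 ≈ 0.00052770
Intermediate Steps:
F = 144 (F = (8 + (-23 + 3))² = (8 - 20)² = (-12)² = 144)
1/(E + F) = 1/(1751 + 144) = 1/1895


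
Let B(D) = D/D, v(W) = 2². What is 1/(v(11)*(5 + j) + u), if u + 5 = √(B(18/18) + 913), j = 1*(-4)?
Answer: 1/913 + √914/913 ≈ 0.034209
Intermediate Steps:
j = -4
v(W) = 4
B(D) = 1
u = -5 + √914 (u = -5 + √(1 + 913) = -5 + √914 ≈ 25.232)
1/(v(11)*(5 + j) + u) = 1/(4*(5 - 4) + (-5 + √914)) = 1/(4*1 + (-5 + √914)) = 1/(4 + (-5 + √914)) = 1/(-1 + √914)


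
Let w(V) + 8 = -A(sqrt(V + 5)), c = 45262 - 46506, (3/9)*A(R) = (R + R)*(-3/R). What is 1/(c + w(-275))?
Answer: -1/1234 ≈ -0.00081037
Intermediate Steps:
A(R) = -18 (A(R) = 3*((R + R)*(-3/R)) = 3*((2*R)*(-3/R)) = 3*(-6) = -18)
c = -1244
w(V) = 10 (w(V) = -8 - 1*(-18) = -8 + 18 = 10)
1/(c + w(-275)) = 1/(-1244 + 10) = 1/(-1234) = -1/1234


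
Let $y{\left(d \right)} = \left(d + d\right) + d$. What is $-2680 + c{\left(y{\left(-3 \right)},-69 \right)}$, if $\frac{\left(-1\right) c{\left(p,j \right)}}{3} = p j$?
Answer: $-4543$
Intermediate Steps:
$y{\left(d \right)} = 3 d$ ($y{\left(d \right)} = 2 d + d = 3 d$)
$c{\left(p,j \right)} = - 3 j p$ ($c{\left(p,j \right)} = - 3 p j = - 3 j p$)
$-2680 + c{\left(y{\left(-3 \right)},-69 \right)} = -2680 - - 207 \cdot 3 \left(-3\right) = -2680 - \left(-207\right) \left(-9\right) = -2680 - 1863 = -4543$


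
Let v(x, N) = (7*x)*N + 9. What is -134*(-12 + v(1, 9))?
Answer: -8040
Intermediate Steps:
v(x, N) = 9 + 7*N*x (v(x, N) = 7*N*x + 9 = 9 + 7*N*x)
-134*(-12 + v(1, 9)) = -134*(-12 + (9 + 7*9*1)) = -134*(-12 + (9 + 63)) = -134*(-12 + 72) = -134*60 = -8040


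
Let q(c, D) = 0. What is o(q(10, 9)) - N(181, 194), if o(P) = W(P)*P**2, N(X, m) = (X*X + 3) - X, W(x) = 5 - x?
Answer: -32583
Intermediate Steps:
N(X, m) = 3 + X**2 - X (N(X, m) = (X**2 + 3) - X = (3 + X**2) - X = 3 + X**2 - X)
o(P) = P**2*(5 - P) (o(P) = (5 - P)*P**2 = P**2*(5 - P))
o(q(10, 9)) - N(181, 194) = 0**2*(5 - 1*0) - (3 + 181**2 - 1*181) = 0*(5 + 0) - (3 + 32761 - 181) = 0*5 - 1*32583 = 0 - 32583 = -32583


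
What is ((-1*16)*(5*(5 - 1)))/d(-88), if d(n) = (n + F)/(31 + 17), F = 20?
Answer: 3840/17 ≈ 225.88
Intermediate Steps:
d(n) = 5/12 + n/48 (d(n) = (n + 20)/(31 + 17) = (20 + n)/48 = (20 + n)*(1/48) = 5/12 + n/48)
((-1*16)*(5*(5 - 1)))/d(-88) = ((-1*16)*(5*(5 - 1)))/(5/12 + (1/48)*(-88)) = (-80*4)/(5/12 - 11/6) = (-16*20)/(-17/12) = -320*(-12/17) = 3840/17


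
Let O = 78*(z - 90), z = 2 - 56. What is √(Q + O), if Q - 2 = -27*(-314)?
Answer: 8*I*√43 ≈ 52.46*I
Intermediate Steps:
z = -54
O = -11232 (O = 78*(-54 - 90) = 78*(-144) = -11232)
Q = 8480 (Q = 2 - 27*(-314) = 2 + 8478 = 8480)
√(Q + O) = √(8480 - 11232) = √(-2752) = 8*I*√43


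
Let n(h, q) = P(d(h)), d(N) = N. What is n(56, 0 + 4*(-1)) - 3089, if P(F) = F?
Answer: -3033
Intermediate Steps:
n(h, q) = h
n(56, 0 + 4*(-1)) - 3089 = 56 - 3089 = -3033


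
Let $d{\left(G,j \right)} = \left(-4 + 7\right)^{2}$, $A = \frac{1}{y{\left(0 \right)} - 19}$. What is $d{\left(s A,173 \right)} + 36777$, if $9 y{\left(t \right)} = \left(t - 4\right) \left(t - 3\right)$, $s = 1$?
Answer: $36786$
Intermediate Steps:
$y{\left(t \right)} = \frac{\left(-4 + t\right) \left(-3 + t\right)}{9}$ ($y{\left(t \right)} = \frac{\left(t - 4\right) \left(t - 3\right)}{9} = \frac{\left(-4 + t\right) \left(-3 + t\right)}{9}$)
$A = - \frac{3}{53}$ ($A = \frac{1}{\left(\frac{4}{3} - 0 + \frac{0^{2}}{9}\right) - 19} = \frac{1}{\left(\frac{4}{3} + 0 + \frac{1}{9} \cdot 0\right) - 19} = \frac{1}{\left(\frac{4}{3} + 0 + 0\right) - 19} = \frac{1}{\frac{4}{3} - 19} = \frac{1}{- \frac{53}{3}} = - \frac{3}{53} \approx -0.056604$)
$d{\left(G,j \right)} = 9$ ($d{\left(G,j \right)} = 3^{2} = 9$)
$d{\left(s A,173 \right)} + 36777 = 9 + 36777 = 36786$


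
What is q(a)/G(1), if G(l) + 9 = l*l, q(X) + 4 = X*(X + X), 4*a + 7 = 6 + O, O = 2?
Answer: 31/64 ≈ 0.48438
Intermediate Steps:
a = ¼ (a = -7/4 + (6 + 2)/4 = -7/4 + (¼)*8 = -7/4 + 2 = ¼ ≈ 0.25000)
q(X) = -4 + 2*X² (q(X) = -4 + X*(X + X) = -4 + X*(2*X) = -4 + 2*X²)
G(l) = -9 + l² (G(l) = -9 + l*l = -9 + l²)
q(a)/G(1) = (-4 + 2*(¼)²)/(-9 + 1²) = (-4 + 2*(1/16))/(-9 + 1) = (-4 + ⅛)/(-8) = -31/8*(-⅛) = 31/64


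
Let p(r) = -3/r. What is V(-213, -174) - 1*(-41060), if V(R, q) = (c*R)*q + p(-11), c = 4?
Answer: 2082391/11 ≈ 1.8931e+5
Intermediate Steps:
V(R, q) = 3/11 + 4*R*q (V(R, q) = (4*R)*q - 3/(-11) = 4*R*q - 3*(-1/11) = 4*R*q + 3/11 = 3/11 + 4*R*q)
V(-213, -174) - 1*(-41060) = (3/11 + 4*(-213)*(-174)) - 1*(-41060) = (3/11 + 148248) + 41060 = 1630731/11 + 41060 = 2082391/11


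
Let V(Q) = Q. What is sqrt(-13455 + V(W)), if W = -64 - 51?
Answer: I*sqrt(13570) ≈ 116.49*I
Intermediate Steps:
W = -115
sqrt(-13455 + V(W)) = sqrt(-13455 - 115) = sqrt(-13570) = I*sqrt(13570)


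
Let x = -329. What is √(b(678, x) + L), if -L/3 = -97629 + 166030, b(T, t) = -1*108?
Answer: I*√205311 ≈ 453.11*I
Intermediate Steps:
b(T, t) = -108
L = -205203 (L = -3*(-97629 + 166030) = -3*68401 = -205203)
√(b(678, x) + L) = √(-108 - 205203) = √(-205311) = I*√205311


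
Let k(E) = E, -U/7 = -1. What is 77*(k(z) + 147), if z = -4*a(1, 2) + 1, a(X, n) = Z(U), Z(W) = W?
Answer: 9240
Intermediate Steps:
U = 7 (U = -7*(-1) = 7)
a(X, n) = 7
z = -27 (z = -4*7 + 1 = -28 + 1 = -27)
77*(k(z) + 147) = 77*(-27 + 147) = 77*120 = 9240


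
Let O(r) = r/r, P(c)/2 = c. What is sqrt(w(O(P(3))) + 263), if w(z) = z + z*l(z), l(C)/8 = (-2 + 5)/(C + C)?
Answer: 2*sqrt(69) ≈ 16.613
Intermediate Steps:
P(c) = 2*c
O(r) = 1
l(C) = 12/C (l(C) = 8*((-2 + 5)/(C + C)) = 8*(3/((2*C))) = 8*(3*(1/(2*C))) = 8*(3/(2*C)) = 12/C)
w(z) = 12 + z (w(z) = z + z*(12/z) = z + 12 = 12 + z)
sqrt(w(O(P(3))) + 263) = sqrt((12 + 1) + 263) = sqrt(13 + 263) = sqrt(276) = 2*sqrt(69)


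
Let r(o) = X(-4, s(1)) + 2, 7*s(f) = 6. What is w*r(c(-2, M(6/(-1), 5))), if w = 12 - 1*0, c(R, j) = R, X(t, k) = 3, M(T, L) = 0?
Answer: 60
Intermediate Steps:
s(f) = 6/7 (s(f) = (⅐)*6 = 6/7)
w = 12 (w = 12 + 0 = 12)
r(o) = 5 (r(o) = 3 + 2 = 5)
w*r(c(-2, M(6/(-1), 5))) = 12*5 = 60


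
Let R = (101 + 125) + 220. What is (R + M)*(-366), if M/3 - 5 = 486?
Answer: -702354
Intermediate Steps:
M = 1473 (M = 15 + 3*486 = 15 + 1458 = 1473)
R = 446 (R = 226 + 220 = 446)
(R + M)*(-366) = (446 + 1473)*(-366) = 1919*(-366) = -702354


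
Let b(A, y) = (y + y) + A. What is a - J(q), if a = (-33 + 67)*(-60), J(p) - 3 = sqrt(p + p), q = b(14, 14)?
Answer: -2043 - 2*sqrt(21) ≈ -2052.2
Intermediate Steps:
b(A, y) = A + 2*y (b(A, y) = 2*y + A = A + 2*y)
q = 42 (q = 14 + 2*14 = 14 + 28 = 42)
J(p) = 3 + sqrt(2)*sqrt(p) (J(p) = 3 + sqrt(p + p) = 3 + sqrt(2*p) = 3 + sqrt(2)*sqrt(p))
a = -2040 (a = 34*(-60) = -2040)
a - J(q) = -2040 - (3 + sqrt(2)*sqrt(42)) = -2040 - (3 + 2*sqrt(21)) = -2040 + (-3 - 2*sqrt(21)) = -2043 - 2*sqrt(21)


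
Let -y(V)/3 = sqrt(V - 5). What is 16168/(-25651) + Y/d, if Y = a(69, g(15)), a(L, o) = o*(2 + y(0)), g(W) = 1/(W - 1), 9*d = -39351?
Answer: -1484606545/2355249169 + 9*I*sqrt(5)/183638 ≈ -0.63034 + 0.00010959*I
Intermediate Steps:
d = -13117/3 (d = (1/9)*(-39351) = -13117/3 ≈ -4372.3)
y(V) = -3*sqrt(-5 + V) (y(V) = -3*sqrt(V - 5) = -3*sqrt(-5 + V))
g(W) = 1/(-1 + W)
a(L, o) = o*(2 - 3*I*sqrt(5)) (a(L, o) = o*(2 - 3*sqrt(-5 + 0)) = o*(2 - 3*I*sqrt(5)))
Y = 1/7 - 3*I*sqrt(5)/14 (Y = (2 - 3*I*sqrt(5))/(-1 + 15) = (2 - 3*I*sqrt(5))/14 = 1/7 - 3*I*sqrt(5)/14 ≈ 0.14286 - 0.47916*I)
16168/(-25651) + Y/d = 16168/(-25651) + (1/7 - 3*I*sqrt(5)/14)/(-13117/3) = 16168*(-1/25651) + (1/7 - 3*I*sqrt(5)/14)*(-3/13117) = -16168/25651 + (-3/91819 + 9*I*sqrt(5)/183638) = -1484606545/2355249169 + 9*I*sqrt(5)/183638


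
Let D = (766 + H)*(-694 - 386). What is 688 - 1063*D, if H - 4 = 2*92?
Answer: 1095230848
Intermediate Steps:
H = 188 (H = 4 + 2*92 = 4 + 184 = 188)
D = -1030320 (D = (766 + 188)*(-694 - 386) = 954*(-1080) = -1030320)
688 - 1063*D = 688 - 1063*(-1030320) = 688 + 1095230160 = 1095230848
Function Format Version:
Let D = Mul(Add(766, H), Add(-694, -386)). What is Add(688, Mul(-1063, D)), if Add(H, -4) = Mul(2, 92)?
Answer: 1095230848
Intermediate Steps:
H = 188 (H = Add(4, Mul(2, 92)) = Add(4, 184) = 188)
D = -1030320 (D = Mul(Add(766, 188), Add(-694, -386)) = Mul(954, -1080) = -1030320)
Add(688, Mul(-1063, D)) = Add(688, Mul(-1063, -1030320)) = Add(688, 1095230160) = 1095230848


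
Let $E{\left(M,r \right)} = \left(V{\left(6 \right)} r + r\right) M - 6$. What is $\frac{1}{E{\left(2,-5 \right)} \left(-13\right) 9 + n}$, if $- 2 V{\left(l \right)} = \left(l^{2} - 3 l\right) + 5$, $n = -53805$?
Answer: $- \frac{1}{65388} \approx -1.5293 \cdot 10^{-5}$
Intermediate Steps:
$V{\left(l \right)} = - \frac{5}{2} - \frac{l^{2}}{2} + \frac{3 l}{2}$ ($V{\left(l \right)} = - \frac{\left(l^{2} - 3 l\right) + 5}{2} = - \frac{5 + l^{2} - 3 l}{2} = - \frac{5}{2} - \frac{l^{2}}{2} + \frac{3 l}{2}$)
$E{\left(M,r \right)} = -6 - \frac{21 M r}{2}$ ($E{\left(M,r \right)} = \left(\left(- \frac{5}{2} - \frac{6^{2}}{2} + \frac{3}{2} \cdot 6\right) r + r\right) M - 6 = \left(\left(- \frac{5}{2} - 18 + 9\right) r + r\right) M - 6 = \left(- \frac{23 r}{2} + r\right) M - 6 = - \frac{21 r}{2} M - 6 = - \frac{21 M r}{2} - 6 = -6 - \frac{21 M r}{2}$)
$\frac{1}{E{\left(2,-5 \right)} \left(-13\right) 9 + n} = \frac{1}{\left(-6 - 21 \left(-5\right)\right) \left(-13\right) 9 - 53805} = \frac{1}{\left(-6 + 105\right) \left(-13\right) 9 - 53805} = \frac{1}{99 \left(-13\right) 9 - 53805} = \frac{1}{\left(-1287\right) 9 - 53805} = \frac{1}{-11583 - 53805} = \frac{1}{-65388} = - \frac{1}{65388}$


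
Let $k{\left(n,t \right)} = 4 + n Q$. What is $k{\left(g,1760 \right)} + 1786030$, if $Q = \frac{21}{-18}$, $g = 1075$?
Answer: $\frac{10708679}{6} \approx 1.7848 \cdot 10^{6}$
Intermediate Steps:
$Q = - \frac{7}{6}$ ($Q = 21 \left(- \frac{1}{18}\right) = - \frac{7}{6} \approx -1.1667$)
$k{\left(n,t \right)} = 4 - \frac{7 n}{6}$ ($k{\left(n,t \right)} = 4 + n \left(- \frac{7}{6}\right) = 4 - \frac{7 n}{6}$)
$k{\left(g,1760 \right)} + 1786030 = \left(4 - \frac{7525}{6}\right) + 1786030 = - \frac{7501}{6} + 1786030 = \frac{10708679}{6}$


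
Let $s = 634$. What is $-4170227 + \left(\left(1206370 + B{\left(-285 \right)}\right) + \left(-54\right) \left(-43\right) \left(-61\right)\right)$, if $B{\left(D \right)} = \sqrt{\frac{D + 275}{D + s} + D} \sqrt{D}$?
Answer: $-3105499 - \frac{5 \sqrt{395771235}}{349} \approx -3.1058 \cdot 10^{6}$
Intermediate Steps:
$B{\left(D \right)} = \sqrt{D} \sqrt{D + \frac{275 + D}{634 + D}}$ ($B{\left(D \right)} = \sqrt{\frac{D + 275}{D + 634} + D} \sqrt{D} = \sqrt{\frac{275 + D}{634 + D} + D} \sqrt{D} = \sqrt{D + \frac{275 + D}{634 + D}} \sqrt{D} = \sqrt{D} \sqrt{D + \frac{275 + D}{634 + D}}$)
$-4170227 + \left(\left(1206370 + B{\left(-285 \right)}\right) + \left(-54\right) \left(-43\right) \left(-61\right)\right) = -4170227 + \left(\left(1206370 + \sqrt{-285} \sqrt{\frac{275 - 285 - 285 \left(634 - 285\right)}{634 - 285}}\right) + \left(-54\right) \left(-43\right) \left(-61\right)\right) = -4170227 + \left(\left(1206370 + i \sqrt{285} \sqrt{\frac{275 - 285 - 99465}{349}}\right) + 2322 \left(-61\right)\right) = -4170227 + \left(\left(1206370 + i \sqrt{285} \sqrt{\frac{275 - 285 - 99465}{349}}\right) - 141642\right) = -4170227 + \left(\left(1206370 + i \sqrt{285} \sqrt{\frac{1}{349} \left(-99475\right)}\right) - 141642\right) = -4170227 + \left(\left(1206370 + i \sqrt{285} \sqrt{- \frac{99475}{349}}\right) - 141642\right) = -4170227 + \left(\left(1206370 + i \sqrt{285} \frac{5 i \sqrt{1388671}}{349}\right) - 141642\right) = -4170227 + \left(\left(1206370 - \frac{5 \sqrt{395771235}}{349}\right) - 141642\right) = -4170227 + \left(1064728 - \frac{5 \sqrt{395771235}}{349}\right) = -3105499 - \frac{5 \sqrt{395771235}}{349}$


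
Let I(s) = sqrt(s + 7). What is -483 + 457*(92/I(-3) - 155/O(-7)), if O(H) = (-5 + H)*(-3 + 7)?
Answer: 1056707/48 ≈ 22015.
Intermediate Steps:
I(s) = sqrt(7 + s)
O(H) = -20 + 4*H (O(H) = (-5 + H)*4 = -20 + 4*H)
-483 + 457*(92/I(-3) - 155/O(-7)) = -483 + 457*(92/(sqrt(7 - 3)) - 155/(-20 + 4*(-7))) = -483 + 457*(92/(sqrt(4)) - 155/(-20 - 28)) = -483 + 457*(92/2 - 155/(-48)) = -483 + 457*(92*(1/2) - 155*(-1/48)) = -483 + 457*(46 + 155/48) = -483 + 457*(2363/48) = -483 + 1079891/48 = 1056707/48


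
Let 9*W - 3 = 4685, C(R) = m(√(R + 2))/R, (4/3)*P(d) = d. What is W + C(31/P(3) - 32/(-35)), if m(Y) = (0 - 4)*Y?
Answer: 4688/9 - 3*√184030/1157 ≈ 519.78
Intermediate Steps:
P(d) = 3*d/4
m(Y) = -4*Y
C(R) = -4*√(2 + R)/R (C(R) = (-4*√(R + 2))/R = (-4*√(2 + R))/R = -4*√(2 + R)/R)
W = 4688/9 (W = ⅓ + (⅑)*4685 = ⅓ + 4685/9 = 4688/9 ≈ 520.89)
W + C(31/P(3) - 32/(-35)) = 4688/9 - 4*√(2 + (31/(((¾)*3)) - 32/(-35)))/(31/(((¾)*3)) - 32/(-35)) = 4688/9 - 4*√(2 + (31/(9/4) - 32*(-1/35)))/(31/(9/4) - 32*(-1/35)) = 4688/9 - 4*√(2 + (31*(4/9) + 32/35))/(31*(4/9) + 32/35) = 4688/9 - 4*√(2 + (124/9 + 32/35))/(124/9 + 32/35) = 4688/9 - 4*√(2 + 4628/315)/4628/315 = 4688/9 - 4*315/4628*√(5258/315) = 4688/9 - 4*315/4628*√184030/105 = 4688/9 - 3*√184030/1157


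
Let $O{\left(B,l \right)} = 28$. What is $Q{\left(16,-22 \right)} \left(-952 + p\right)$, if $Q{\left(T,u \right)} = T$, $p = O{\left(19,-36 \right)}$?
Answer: $-14784$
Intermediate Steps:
$p = 28$
$Q{\left(16,-22 \right)} \left(-952 + p\right) = 16 \left(-952 + 28\right) = 16 \left(-924\right) = -14784$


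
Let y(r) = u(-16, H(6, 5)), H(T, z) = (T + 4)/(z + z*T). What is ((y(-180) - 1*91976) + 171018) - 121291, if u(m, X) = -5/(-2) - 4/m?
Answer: -168985/4 ≈ -42246.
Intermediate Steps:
H(T, z) = (4 + T)/(z + T*z)
u(m, X) = 5/2 - 4/m (u(m, X) = -5*(-½) - 4/m = 5/2 - 4/m)
y(r) = 11/4 (y(r) = 5/2 - 4/(-16) = 5/2 - 4*(-1/16) = 5/2 + ¼ = 11/4)
((y(-180) - 1*91976) + 171018) - 121291 = ((11/4 - 1*91976) + 171018) - 121291 = ((11/4 - 91976) + 171018) - 121291 = (-367893/4 + 171018) - 121291 = 316179/4 - 121291 = -168985/4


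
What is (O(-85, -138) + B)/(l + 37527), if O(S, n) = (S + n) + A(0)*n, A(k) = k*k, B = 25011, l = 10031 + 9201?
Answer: 24788/56759 ≈ 0.43672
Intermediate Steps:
l = 19232
A(k) = k²
O(S, n) = S + n (O(S, n) = (S + n) + 0²*n = (S + n) + 0*n = (S + n) + 0 = S + n)
(O(-85, -138) + B)/(l + 37527) = ((-85 - 138) + 25011)/(19232 + 37527) = (-223 + 25011)/56759 = 24788*(1/56759) = 24788/56759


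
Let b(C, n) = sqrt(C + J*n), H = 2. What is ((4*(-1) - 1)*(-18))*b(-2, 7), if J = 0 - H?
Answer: 360*I ≈ 360.0*I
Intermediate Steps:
J = -2 (J = 0 - 1*2 = 0 - 2 = -2)
b(C, n) = sqrt(C - 2*n)
((4*(-1) - 1)*(-18))*b(-2, 7) = ((4*(-1) - 1)*(-18))*sqrt(-2 - 2*7) = ((-4 - 1)*(-18))*sqrt(-2 - 14) = (-5*(-18))*sqrt(-16) = 90*(4*I) = 360*I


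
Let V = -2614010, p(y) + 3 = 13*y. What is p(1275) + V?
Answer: -2597438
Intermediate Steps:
p(y) = -3 + 13*y
p(1275) + V = (-3 + 13*1275) - 2614010 = (-3 + 16575) - 2614010 = 16572 - 2614010 = -2597438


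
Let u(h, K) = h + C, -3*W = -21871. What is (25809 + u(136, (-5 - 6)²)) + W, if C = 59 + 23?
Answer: 99952/3 ≈ 33317.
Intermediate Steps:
W = 21871/3 (W = -⅓*(-21871) = 21871/3 ≈ 7290.3)
C = 82
u(h, K) = 82 + h (u(h, K) = h + 82 = 82 + h)
(25809 + u(136, (-5 - 6)²)) + W = (25809 + (82 + 136)) + 21871/3 = (25809 + 218) + 21871/3 = 26027 + 21871/3 = 99952/3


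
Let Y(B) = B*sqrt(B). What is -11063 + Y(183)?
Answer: -11063 + 183*sqrt(183) ≈ -8587.4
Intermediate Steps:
Y(B) = B**(3/2)
-11063 + Y(183) = -11063 + 183**(3/2) = -11063 + 183*sqrt(183)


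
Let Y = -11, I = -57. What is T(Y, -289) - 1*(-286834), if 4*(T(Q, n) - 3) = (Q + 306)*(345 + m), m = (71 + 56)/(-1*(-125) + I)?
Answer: 84977829/272 ≈ 3.1242e+5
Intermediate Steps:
m = 127/68 (m = (71 + 56)/(-1*(-125) - 57) = 127/(125 - 57) = 127/68 ≈ 1.8676)
T(Q, n) = 212307/8 + 23587*Q/272 (T(Q, n) = 3 + ((Q + 306)*(345 + 127/68))/4 = 3 + ((306 + Q)*(23587/68))/4 = 3 + (212283/2 + 23587*Q/68)/4 = 3 + (212283/8 + 23587*Q/272) = 212307/8 + 23587*Q/272)
T(Y, -289) - 1*(-286834) = (212307/8 + (23587/272)*(-11)) - 1*(-286834) = (212307/8 - 259457/272) + 286834 = 6958981/272 + 286834 = 84977829/272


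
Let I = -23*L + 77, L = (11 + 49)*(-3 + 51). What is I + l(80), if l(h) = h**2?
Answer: -59763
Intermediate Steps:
L = 2880 (L = 60*48 = 2880)
I = -66163 (I = -23*2880 + 77 = -66240 + 77 = -66163)
I + l(80) = -66163 + 80**2 = -66163 + 6400 = -59763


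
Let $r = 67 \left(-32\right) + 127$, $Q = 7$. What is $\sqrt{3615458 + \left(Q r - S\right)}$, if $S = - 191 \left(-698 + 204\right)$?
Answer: $3 \sqrt{389665} \approx 1872.7$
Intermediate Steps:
$r = -2017$ ($r = -2144 + 127 = -2017$)
$S = 94354$ ($S = \left(-191\right) \left(-494\right) = 94354$)
$\sqrt{3615458 + \left(Q r - S\right)} = \sqrt{3615458 + \left(7 \left(-2017\right) - 94354\right)} = \sqrt{3615458 - 108473} = \sqrt{3506985} = 3 \sqrt{389665}$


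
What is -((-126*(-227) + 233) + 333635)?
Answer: -362470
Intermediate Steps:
-((-126*(-227) + 233) + 333635) = -((28602 + 233) + 333635) = -(28835 + 333635) = -1*362470 = -362470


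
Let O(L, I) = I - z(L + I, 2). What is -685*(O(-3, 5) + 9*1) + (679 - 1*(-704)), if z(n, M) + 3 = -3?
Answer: -12317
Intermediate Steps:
z(n, M) = -6 (z(n, M) = -3 - 3 = -6)
O(L, I) = 6 + I (O(L, I) = I - 1*(-6) = I + 6 = 6 + I)
-685*(O(-3, 5) + 9*1) + (679 - 1*(-704)) = -685*((6 + 5) + 9*1) + (679 - 1*(-704)) = -685*(11 + 9) + (679 + 704) = -685*20 + 1383 = -13700 + 1383 = -12317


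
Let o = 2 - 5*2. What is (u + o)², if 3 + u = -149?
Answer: 25600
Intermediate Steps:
u = -152 (u = -3 - 149 = -152)
o = -8 (o = 2 - 10 = -8)
(u + o)² = (-152 - 8)² = (-160)² = 25600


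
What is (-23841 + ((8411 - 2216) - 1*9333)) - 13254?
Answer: -40233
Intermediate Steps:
(-23841 + ((8411 - 2216) - 1*9333)) - 13254 = (-23841 + (6195 - 9333)) - 13254 = (-23841 - 3138) - 13254 = -26979 - 13254 = -40233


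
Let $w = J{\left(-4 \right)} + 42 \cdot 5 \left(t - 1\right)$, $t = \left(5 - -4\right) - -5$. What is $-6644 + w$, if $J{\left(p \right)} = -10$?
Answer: $-3924$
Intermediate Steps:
$t = 14$ ($t = \left(5 + 4\right) + 5 = 9 + 5 = 14$)
$w = 2720$ ($w = -10 + 42 \cdot 5 \left(14 - 1\right) = -10 + 42 \cdot 5 \cdot 13 = -10 + 42 \cdot 65 = -10 + 2730 = 2720$)
$-6644 + w = -6644 + 2720 = -3924$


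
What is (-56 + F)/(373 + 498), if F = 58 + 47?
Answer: 49/871 ≈ 0.056257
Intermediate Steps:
F = 105
(-56 + F)/(373 + 498) = (-56 + 105)/(373 + 498) = 49/871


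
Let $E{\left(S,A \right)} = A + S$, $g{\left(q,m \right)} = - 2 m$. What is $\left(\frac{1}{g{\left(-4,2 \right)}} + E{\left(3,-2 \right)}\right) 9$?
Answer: $\frac{27}{4} \approx 6.75$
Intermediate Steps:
$\left(\frac{1}{g{\left(-4,2 \right)}} + E{\left(3,-2 \right)}\right) 9 = \left(\frac{1}{\left(-2\right) 2} + \left(-2 + 3\right)\right) 9 = \left(\frac{1}{-4} + 1\right) 9 = \left(- \frac{1}{4} + 1\right) 9 = \frac{3}{4} \cdot 9 = \frac{27}{4}$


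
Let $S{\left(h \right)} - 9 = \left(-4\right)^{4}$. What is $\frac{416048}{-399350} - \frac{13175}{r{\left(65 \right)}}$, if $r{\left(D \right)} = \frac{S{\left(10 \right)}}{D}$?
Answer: $- \frac{34210360897}{10582775} \approx -3232.6$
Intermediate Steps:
$S{\left(h \right)} = 265$ ($S{\left(h \right)} = 9 + \left(-4\right)^{4} = 9 + 256 = 265$)
$r{\left(D \right)} = \frac{265}{D}$
$\frac{416048}{-399350} - \frac{13175}{r{\left(65 \right)}} = \frac{416048}{-399350} - \frac{13175}{265 \cdot \frac{1}{65}} = 416048 \left(- \frac{1}{399350}\right) - \frac{13175}{265 \cdot \frac{1}{65}} = - \frac{208024}{199675} - \frac{13175}{\frac{53}{13}} = - \frac{208024}{199675} - \frac{171275}{53} = - \frac{34210360897}{10582775}$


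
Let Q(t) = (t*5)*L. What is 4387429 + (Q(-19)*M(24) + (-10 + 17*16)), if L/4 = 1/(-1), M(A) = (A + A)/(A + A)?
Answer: 4388071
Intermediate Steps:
M(A) = 1 (M(A) = (2*A)/((2*A)) = (2*A)*(1/(2*A)) = 1)
L = -4 (L = 4/(-1) = 4*(-1) = -4)
Q(t) = -20*t (Q(t) = (t*5)*(-4) = (5*t)*(-4) = -20*t)
4387429 + (Q(-19)*M(24) + (-10 + 17*16)) = 4387429 + (-20*(-19)*1 + (-10 + 17*16)) = 4387429 + (380*1 + (-10 + 272)) = 4387429 + (380 + 262) = 4387429 + 642 = 4388071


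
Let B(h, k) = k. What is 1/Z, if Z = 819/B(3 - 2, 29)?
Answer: 29/819 ≈ 0.035409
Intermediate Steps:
Z = 819/29 ≈ 28.241
1/Z = 1/(819/29) = 29/819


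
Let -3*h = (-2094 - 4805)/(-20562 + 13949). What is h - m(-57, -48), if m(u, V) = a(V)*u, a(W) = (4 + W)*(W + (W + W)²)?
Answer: -456164958515/19839 ≈ -2.2993e+7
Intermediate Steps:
a(W) = (4 + W)*(W + 4*W²) (a(W) = (4 + W)*(W + (2*W)²) = (4 + W)*(W + 4*W²))
h = -6899/19839 (h = -(-2094 - 4805)/(3*(-20562 + 13949)) = -(-6899)/(3*(-6613)) = -(-6899)*(-1)/(3*6613) = -⅓*6899/6613 = -6899/19839 ≈ -0.34775)
m(u, V) = V*u*(4 + 4*V² + 17*V) (m(u, V) = (V*(4 + 4*V² + 17*V))*u = V*u*(4 + 4*V² + 17*V))
h - m(-57, -48) = -6899/19839 - (-48)*(-57)*(4 + 4*(-48)² + 17*(-48)) = -6899/19839 - (-48)*(-57)*(4 + 4*2304 - 816) = -6899/19839 - (-48)*(-57)*(4 + 9216 - 816) = -6899/19839 - (-48)*(-57)*8404 = -6899/19839 - 1*22993344 = -6899/19839 - 22993344 = -456164958515/19839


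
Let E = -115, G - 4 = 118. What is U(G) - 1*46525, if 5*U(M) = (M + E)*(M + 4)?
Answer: -231743/5 ≈ -46349.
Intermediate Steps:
G = 122 (G = 4 + 118 = 122)
U(M) = (-115 + M)*(4 + M)/5 (U(M) = ((M - 115)*(M + 4))/5 = ((-115 + M)*(4 + M))/5 = (-115 + M)*(4 + M)/5)
U(G) - 1*46525 = (-92 - 111/5*122 + (⅕)*122²) - 1*46525 = (-92 - 13542/5 + (⅕)*14884) - 46525 = (-92 - 13542/5 + 14884/5) - 46525 = 882/5 - 46525 = -231743/5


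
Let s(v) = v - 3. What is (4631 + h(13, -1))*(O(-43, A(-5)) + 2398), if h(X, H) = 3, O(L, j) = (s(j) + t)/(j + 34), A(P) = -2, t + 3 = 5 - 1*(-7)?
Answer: 44451645/4 ≈ 1.1113e+7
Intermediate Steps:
s(v) = -3 + v
t = 9 (t = -3 + (5 - 1*(-7)) = -3 + (5 + 7) = -3 + 12 = 9)
O(L, j) = (6 + j)/(34 + j) (O(L, j) = ((-3 + j) + 9)/(j + 34) = (6 + j)/(34 + j))
(4631 + h(13, -1))*(O(-43, A(-5)) + 2398) = (4631 + 3)*((6 - 2)/(34 - 2) + 2398) = 4634*(4/32 + 2398) = 4634*((1/32)*4 + 2398) = 4634*(1/8 + 2398) = 4634*(19185/8) = 44451645/4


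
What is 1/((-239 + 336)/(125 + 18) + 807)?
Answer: 143/115498 ≈ 0.0012381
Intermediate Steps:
1/((-239 + 336)/(125 + 18) + 807) = 1/(97/143 + 807) = 1/(115498/143) = 143/115498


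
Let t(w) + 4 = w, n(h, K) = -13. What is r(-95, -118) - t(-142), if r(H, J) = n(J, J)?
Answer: 133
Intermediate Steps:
t(w) = -4 + w
r(H, J) = -13
r(-95, -118) - t(-142) = -13 - (-4 - 142) = -13 - 1*(-146) = -13 + 146 = 133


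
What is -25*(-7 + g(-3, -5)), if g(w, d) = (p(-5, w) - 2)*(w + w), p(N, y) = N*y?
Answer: 2125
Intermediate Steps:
g(w, d) = 2*w*(-2 - 5*w) (g(w, d) = (-5*w - 2)*(w + w) = (-2 - 5*w)*(2*w) = 2*w*(-2 - 5*w))
-25*(-7 + g(-3, -5)) = -25*(-7 - 2*(-3)*(2 + 5*(-3))) = -25*(-7 - 2*(-3)*(2 - 15)) = -25*(-7 - 2*(-3)*(-13)) = -25*(-7 - 78) = -25*(-85) = 2125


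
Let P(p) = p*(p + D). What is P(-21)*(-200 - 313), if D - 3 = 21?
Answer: 32319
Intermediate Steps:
D = 24 (D = 3 + 21 = 24)
P(p) = p*(24 + p) (P(p) = p*(p + 24) = p*(24 + p))
P(-21)*(-200 - 313) = (-21*(24 - 21))*(-200 - 313) = -21*3*(-513) = -63*(-513) = 32319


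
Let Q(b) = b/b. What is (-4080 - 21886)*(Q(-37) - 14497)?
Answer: 376403136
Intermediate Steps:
Q(b) = 1
(-4080 - 21886)*(Q(-37) - 14497) = (-4080 - 21886)*(1 - 14497) = -25966*(-14496) = 376403136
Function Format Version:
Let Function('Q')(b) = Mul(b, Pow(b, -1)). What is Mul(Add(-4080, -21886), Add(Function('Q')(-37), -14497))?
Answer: 376403136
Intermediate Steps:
Function('Q')(b) = 1
Mul(Add(-4080, -21886), Add(Function('Q')(-37), -14497)) = Mul(Add(-4080, -21886), Add(1, -14497)) = Mul(-25966, -14496) = 376403136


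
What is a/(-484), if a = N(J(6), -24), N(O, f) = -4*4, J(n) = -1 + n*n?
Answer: 4/121 ≈ 0.033058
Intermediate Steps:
J(n) = -1 + n**2
N(O, f) = -16
a = -16
a/(-484) = -16/(-484) = -16*(-1/484) = 4/121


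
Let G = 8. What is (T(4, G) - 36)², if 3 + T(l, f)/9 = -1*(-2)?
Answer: 2025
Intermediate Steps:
T(l, f) = -9 (T(l, f) = -27 + 9*(-1*(-2)) = -27 + 9*2 = -27 + 18 = -9)
(T(4, G) - 36)² = (-9 - 36)² = (-45)² = 2025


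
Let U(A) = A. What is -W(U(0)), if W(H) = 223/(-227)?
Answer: 223/227 ≈ 0.98238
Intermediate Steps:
W(H) = -223/227 (W(H) = 223*(-1/227) = -223/227)
-W(U(0)) = -1*(-223/227) = 223/227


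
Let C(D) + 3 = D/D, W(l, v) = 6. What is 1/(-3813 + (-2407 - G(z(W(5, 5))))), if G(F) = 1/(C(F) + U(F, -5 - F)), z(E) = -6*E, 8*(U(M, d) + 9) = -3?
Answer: -91/566012 ≈ -0.00016077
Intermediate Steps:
U(M, d) = -75/8 (U(M, d) = -9 + (⅛)*(-3) = -9 - 3/8 = -75/8)
C(D) = -2 (C(D) = -3 + D/D = -3 + 1 = -2)
G(F) = -8/91 (G(F) = 1/(-2 - 75/8) = 1/(-91/8) = -8/91)
1/(-3813 + (-2407 - G(z(W(5, 5))))) = 1/(-3813 + (-2407 - 1*(-8/91))) = 1/(-3813 + (-2407 + 8/91)) = 1/(-3813 - 219029/91) = 1/(-566012/91) = -91/566012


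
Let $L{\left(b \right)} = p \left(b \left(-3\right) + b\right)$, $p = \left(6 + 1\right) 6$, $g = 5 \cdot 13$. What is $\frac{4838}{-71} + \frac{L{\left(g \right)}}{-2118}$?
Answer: $- \frac{1643204}{25063} \approx -65.563$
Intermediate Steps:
$g = 65$
$p = 42$ ($p = 7 \cdot 6 = 42$)
$L{\left(b \right)} = - 84 b$ ($L{\left(b \right)} = 42 \left(b \left(-3\right) + b\right) = 42 \left(- 3 b + b\right) = 42 \left(- 2 b\right) = - 84 b$)
$\frac{4838}{-71} + \frac{L{\left(g \right)}}{-2118} = \frac{4838}{-71} + \frac{\left(-84\right) 65}{-2118} = 4838 \left(- \frac{1}{71}\right) - - \frac{910}{353} = - \frac{4838}{71} + \frac{910}{353} = - \frac{1643204}{25063}$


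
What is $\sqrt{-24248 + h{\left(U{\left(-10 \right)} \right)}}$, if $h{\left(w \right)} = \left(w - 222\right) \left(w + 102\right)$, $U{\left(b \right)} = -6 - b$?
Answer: $2 i \sqrt{11839} \approx 217.61 i$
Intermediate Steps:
$h{\left(w \right)} = \left(-222 + w\right) \left(102 + w\right)$
$\sqrt{-24248 + h{\left(U{\left(-10 \right)} \right)}} = \sqrt{-24248 - \left(22644 - \left(-6 - -10\right)^{2} + 120 \left(-6 - -10\right)\right)} = \sqrt{-24248 - \left(22644 - \left(-6 + 10\right)^{2} + 120 \left(-6 + 10\right)\right)} = \sqrt{-24248 - \left(23124 - 16\right)} = \sqrt{-24248 - 23108} = \sqrt{-47356} = 2 i \sqrt{11839}$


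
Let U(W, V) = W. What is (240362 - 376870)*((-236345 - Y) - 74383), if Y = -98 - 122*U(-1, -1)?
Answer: 42420134016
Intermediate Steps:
Y = 24 (Y = -98 - 122*(-1) = -98 + 122 = 24)
(240362 - 376870)*((-236345 - Y) - 74383) = (240362 - 376870)*((-236345 - 1*24) - 74383) = -136508*((-236345 - 24) - 74383) = -136508*(-236369 - 74383) = -136508*(-310752) = 42420134016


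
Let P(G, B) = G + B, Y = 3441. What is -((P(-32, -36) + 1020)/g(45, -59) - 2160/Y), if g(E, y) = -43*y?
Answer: 734696/2909939 ≈ 0.25248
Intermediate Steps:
P(G, B) = B + G
-((P(-32, -36) + 1020)/g(45, -59) - 2160/Y) = -(((-36 - 32) + 1020)/((-43*(-59))) - 2160/3441) = -((-68 + 1020)/2537 - 2160*1/3441) = -(952*(1/2537) - 720/1147) = -(952/2537 - 720/1147) = -1*(-734696/2909939) = 734696/2909939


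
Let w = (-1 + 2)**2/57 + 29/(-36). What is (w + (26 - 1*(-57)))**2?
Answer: 3162150289/467856 ≈ 6758.8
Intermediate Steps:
w = -539/684 (w = 1**2*(1/57) + 29*(-1/36) = 1*(1/57) - 29/36 = 1/57 - 29/36 = -539/684 ≈ -0.78801)
(w + (26 - 1*(-57)))**2 = (-539/684 + (26 - 1*(-57)))**2 = (-539/684 + (26 + 57))**2 = (-539/684 + 83)**2 = (56233/684)**2 = 3162150289/467856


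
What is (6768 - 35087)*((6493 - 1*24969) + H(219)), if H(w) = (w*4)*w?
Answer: -4909608392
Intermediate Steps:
H(w) = 4*w² (H(w) = (4*w)*w = 4*w²)
(6768 - 35087)*((6493 - 1*24969) + H(219)) = (6768 - 35087)*((6493 - 1*24969) + 4*219²) = -28319*((6493 - 24969) + 4*47961) = -28319*(-18476 + 191844) = -28319*173368 = -4909608392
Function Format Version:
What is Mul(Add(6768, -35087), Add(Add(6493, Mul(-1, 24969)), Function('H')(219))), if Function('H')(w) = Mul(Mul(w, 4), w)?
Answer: -4909608392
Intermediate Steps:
Function('H')(w) = Mul(4, Pow(w, 2)) (Function('H')(w) = Mul(Mul(4, w), w) = Mul(4, Pow(w, 2)))
Mul(Add(6768, -35087), Add(Add(6493, Mul(-1, 24969)), Function('H')(219))) = Mul(Add(6768, -35087), Add(Add(6493, Mul(-1, 24969)), Mul(4, Pow(219, 2)))) = Mul(-28319, Add(Add(6493, -24969), Mul(4, 47961))) = Mul(-28319, Add(-18476, 191844)) = Mul(-28319, 173368) = -4909608392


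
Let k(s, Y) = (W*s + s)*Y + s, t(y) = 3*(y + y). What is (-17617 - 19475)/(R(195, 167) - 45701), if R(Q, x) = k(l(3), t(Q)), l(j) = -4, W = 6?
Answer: 12364/26155 ≈ 0.47272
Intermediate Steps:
t(y) = 6*y (t(y) = 3*(2*y) = 6*y)
k(s, Y) = s + 7*Y*s (k(s, Y) = (6*s + s)*Y + s = (7*s)*Y + s = 7*Y*s + s = s + 7*Y*s)
R(Q, x) = -4 - 168*Q (R(Q, x) = -4*(1 + 7*(6*Q)) = -4*(1 + 42*Q) = -4 - 168*Q)
(-17617 - 19475)/(R(195, 167) - 45701) = (-17617 - 19475)/((-4 - 168*195) - 45701) = -37092/((-4 - 32760) - 45701) = -37092/(-32764 - 45701) = -37092/(-78465) = -37092*(-1/78465) = 12364/26155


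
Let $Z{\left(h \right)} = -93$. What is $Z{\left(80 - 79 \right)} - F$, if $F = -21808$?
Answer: $21715$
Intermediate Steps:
$Z{\left(80 - 79 \right)} - F = -93 - -21808 = -93 + 21808 = 21715$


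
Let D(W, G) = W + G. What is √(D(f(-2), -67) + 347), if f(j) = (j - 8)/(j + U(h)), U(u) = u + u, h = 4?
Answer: √2505/3 ≈ 16.683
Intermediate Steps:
U(u) = 2*u
f(j) = (-8 + j)/(8 + j) (f(j) = (j - 8)/(j + 2*4) = (-8 + j)/(j + 8) = (-8 + j)/(8 + j))
D(W, G) = G + W
√(D(f(-2), -67) + 347) = √((-67 + (-8 - 2)/(8 - 2)) + 347) = √((-67 - 10/6) + 347) = √((-67 + (⅙)*(-10)) + 347) = √((-67 - 5/3) + 347) = √(-206/3 + 347) = √(835/3) = √2505/3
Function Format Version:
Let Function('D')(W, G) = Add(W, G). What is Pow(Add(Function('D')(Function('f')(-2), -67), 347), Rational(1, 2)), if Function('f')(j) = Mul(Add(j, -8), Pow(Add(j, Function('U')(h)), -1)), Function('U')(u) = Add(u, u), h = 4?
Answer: Mul(Rational(1, 3), Pow(2505, Rational(1, 2))) ≈ 16.683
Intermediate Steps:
Function('U')(u) = Mul(2, u)
Function('f')(j) = Mul(Pow(Add(8, j), -1), Add(-8, j)) (Function('f')(j) = Mul(Add(j, -8), Pow(Add(j, Mul(2, 4)), -1)) = Mul(Add(-8, j), Pow(Add(j, 8), -1)) = Mul(Add(-8, j), Pow(Add(8, j), -1)) = Mul(Pow(Add(8, j), -1), Add(-8, j)))
Function('D')(W, G) = Add(G, W)
Pow(Add(Function('D')(Function('f')(-2), -67), 347), Rational(1, 2)) = Pow(Add(Add(-67, Mul(Pow(Add(8, -2), -1), Add(-8, -2))), 347), Rational(1, 2)) = Pow(Add(Add(-67, Mul(Pow(6, -1), -10)), 347), Rational(1, 2)) = Pow(Add(Add(-67, Mul(Rational(1, 6), -10)), 347), Rational(1, 2)) = Pow(Add(Add(-67, Rational(-5, 3)), 347), Rational(1, 2)) = Pow(Add(Rational(-206, 3), 347), Rational(1, 2)) = Pow(Rational(835, 3), Rational(1, 2)) = Mul(Rational(1, 3), Pow(2505, Rational(1, 2)))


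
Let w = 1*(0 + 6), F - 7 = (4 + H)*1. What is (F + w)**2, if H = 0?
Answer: 289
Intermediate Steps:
F = 11 (F = 7 + (4 + 0)*1 = 7 + 4*1 = 7 + 4 = 11)
w = 6 (w = 1*6 = 6)
(F + w)**2 = (11 + 6)**2 = 17**2 = 289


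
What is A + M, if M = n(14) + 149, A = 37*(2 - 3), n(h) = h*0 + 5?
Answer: 117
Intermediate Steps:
n(h) = 5 (n(h) = 0 + 5 = 5)
A = -37 (A = 37*(-1) = -37)
M = 154 (M = 5 + 149 = 154)
A + M = -37 + 154 = 117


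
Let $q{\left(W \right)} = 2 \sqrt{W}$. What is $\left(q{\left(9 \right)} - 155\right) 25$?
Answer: $-3725$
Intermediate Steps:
$\left(q{\left(9 \right)} - 155\right) 25 = \left(2 \sqrt{9} - 155\right) 25 = \left(2 \cdot 3 - 155\right) 25 = \left(6 - 155\right) 25 = \left(-149\right) 25 = -3725$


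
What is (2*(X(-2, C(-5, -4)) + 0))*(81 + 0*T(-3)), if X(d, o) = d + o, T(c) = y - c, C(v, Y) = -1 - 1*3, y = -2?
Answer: -972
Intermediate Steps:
C(v, Y) = -4 (C(v, Y) = -1 - 3 = -4)
T(c) = -2 - c
(2*(X(-2, C(-5, -4)) + 0))*(81 + 0*T(-3)) = (2*((-2 - 4) + 0))*(81 + 0*(-2 - 1*(-3))) = (2*(-6 + 0))*(81 + 0*(-2 + 3)) = (2*(-6))*(81 + 0*1) = -12*(81 + 0) = -12*81 = -972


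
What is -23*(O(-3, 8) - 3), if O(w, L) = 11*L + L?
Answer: -2139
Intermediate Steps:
O(w, L) = 12*L
-23*(O(-3, 8) - 3) = -23*(12*8 - 3) = -23*(96 - 3) = -23*93 = -2139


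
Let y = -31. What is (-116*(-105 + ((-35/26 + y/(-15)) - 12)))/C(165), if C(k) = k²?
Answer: 2630242/5308875 ≈ 0.49544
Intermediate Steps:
(-116*(-105 + ((-35/26 + y/(-15)) - 12)))/C(165) = (-116*(-105 + ((-35/26 - 31/(-15)) - 12)))/(165²) = -116*(-105 + ((-35*1/26 - 31*(-1/15)) - 12))/27225 = -116*(-105 + ((-35/26 + 31/15) - 12))*(1/27225) = -116*(-105 + (281/390 - 12))*(1/27225) = -116*(-105 - 4399/390)*(1/27225) = -116*(-45349/390)*(1/27225) = (2630242/195)*(1/27225) = 2630242/5308875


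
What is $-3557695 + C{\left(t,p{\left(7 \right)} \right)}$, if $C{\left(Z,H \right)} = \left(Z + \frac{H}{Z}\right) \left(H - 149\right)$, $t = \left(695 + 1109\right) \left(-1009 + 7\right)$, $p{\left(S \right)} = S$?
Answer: $\frac{228773255426861}{903804} \approx 2.5312 \cdot 10^{8}$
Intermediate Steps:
$t = -1807608$ ($t = 1804 \left(-1002\right) = -1807608$)
$C{\left(Z,H \right)} = \left(-149 + H\right) \left(Z + \frac{H}{Z}\right)$ ($C{\left(Z,H \right)} = \left(Z + \frac{H}{Z}\right) \left(-149 + H\right) = \left(-149 + H\right) \left(Z + \frac{H}{Z}\right)$)
$-3557695 + C{\left(t,p{\left(7 \right)} \right)} = -3557695 + \frac{7^{2} - 1043 + \left(-1807608\right)^{2} \left(-149 + 7\right)}{-1807608} = -3557695 - \frac{49 - 1043 + 3267446681664 \left(-142\right)}{1807608} = -3557695 - \frac{49 - 1043 - 463977428796288}{1807608} = -3557695 - - \frac{231988714398641}{903804} = -3557695 + \frac{231988714398641}{903804} = \frac{228773255426861}{903804}$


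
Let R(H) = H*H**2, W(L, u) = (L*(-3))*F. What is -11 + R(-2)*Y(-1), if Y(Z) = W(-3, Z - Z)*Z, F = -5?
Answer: -371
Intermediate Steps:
W(L, u) = 15*L (W(L, u) = (L*(-3))*(-5) = -3*L*(-5) = 15*L)
R(H) = H**3
Y(Z) = -45*Z (Y(Z) = (15*(-3))*Z = -45*Z)
-11 + R(-2)*Y(-1) = -11 + (-2)**3*(-45*(-1)) = -11 - 8*45 = -11 - 360 = -371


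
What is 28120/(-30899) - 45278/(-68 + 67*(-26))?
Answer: 674073861/27963595 ≈ 24.105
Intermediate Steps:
28120/(-30899) - 45278/(-68 + 67*(-26)) = 28120*(-1/30899) - 45278/(-68 - 1742) = -28120/30899 - 45278/(-1810) = -28120/30899 - 45278*(-1/1810) = -28120/30899 + 22639/905 = 674073861/27963595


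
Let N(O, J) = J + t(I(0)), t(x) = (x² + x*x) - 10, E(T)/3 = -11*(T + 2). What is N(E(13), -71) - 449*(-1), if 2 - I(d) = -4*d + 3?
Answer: 370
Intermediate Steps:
I(d) = -1 + 4*d (I(d) = 2 - (-4*d + 3) = 2 - (3 - 4*d) = 2 + (-3 + 4*d) = -1 + 4*d)
E(T) = -66 - 33*T (E(T) = 3*(-11*(T + 2)) = 3*(-11*(2 + T)) = 3*(-22 - 11*T) = -66 - 33*T)
t(x) = -10 + 2*x² (t(x) = (x² + x²) - 10 = 2*x² - 10 = -10 + 2*x²)
N(O, J) = -8 + J (N(O, J) = J + (-10 + 2*(-1 + 4*0)²) = J + (-10 + 2*(-1 + 0)²) = J + (-10 + 2*(-1)²) = J + (-10 + 2*1) = J + (-10 + 2) = J - 8 = -8 + J)
N(E(13), -71) - 449*(-1) = (-8 - 71) - 449*(-1) = -79 - 1*(-449) = -79 + 449 = 370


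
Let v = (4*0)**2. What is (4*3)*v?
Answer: 0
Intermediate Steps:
v = 0 (v = 0**2 = 0)
(4*3)*v = (4*3)*0 = 12*0 = 0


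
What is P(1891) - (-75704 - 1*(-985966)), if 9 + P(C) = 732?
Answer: -909539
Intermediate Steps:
P(C) = 723 (P(C) = -9 + 732 = 723)
P(1891) - (-75704 - 1*(-985966)) = 723 - (-75704 - 1*(-985966)) = 723 - (-75704 + 985966) = 723 - 1*910262 = 723 - 910262 = -909539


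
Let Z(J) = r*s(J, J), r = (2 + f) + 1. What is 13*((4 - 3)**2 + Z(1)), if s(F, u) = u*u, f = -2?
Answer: 26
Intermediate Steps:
r = 1 (r = (2 - 2) + 1 = 0 + 1 = 1)
s(F, u) = u**2
Z(J) = J**2 (Z(J) = 1*J**2 = J**2)
13*((4 - 3)**2 + Z(1)) = 13*((4 - 3)**2 + 1**2) = 13*(1**2 + 1) = 13*(1 + 1) = 13*2 = 26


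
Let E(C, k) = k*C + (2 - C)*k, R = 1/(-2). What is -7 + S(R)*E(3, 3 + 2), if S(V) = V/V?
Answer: 3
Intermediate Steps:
R = -½ ≈ -0.50000
E(C, k) = C*k + k*(2 - C)
S(V) = 1
-7 + S(R)*E(3, 3 + 2) = -7 + 1*(2*(3 + 2)) = -7 + 1*(2*5) = -7 + 1*10 = -7 + 10 = 3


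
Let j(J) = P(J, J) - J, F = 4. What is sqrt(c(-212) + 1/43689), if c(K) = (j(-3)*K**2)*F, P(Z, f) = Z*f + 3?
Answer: sqrt(5147154218241129)/43689 ≈ 1642.1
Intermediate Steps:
P(Z, f) = 3 + Z*f
j(J) = 3 + J**2 - J (j(J) = (3 + J*J) - J = (3 + J**2) - J = 3 + J**2 - J)
c(K) = 60*K**2 (c(K) = ((3 + (-3)**2 - 1*(-3))*K**2)*4 = ((3 + 9 + 3)*K**2)*4 = (15*K**2)*4 = 60*K**2)
sqrt(c(-212) + 1/43689) = sqrt(60*(-212)**2 + 1/43689) = sqrt(60*44944 + 1/43689) = sqrt(2696640 + 1/43689) = sqrt(117813504961/43689) = sqrt(5147154218241129)/43689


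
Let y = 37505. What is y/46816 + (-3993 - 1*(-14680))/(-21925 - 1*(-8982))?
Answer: -2127911/86562784 ≈ -0.024582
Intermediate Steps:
y/46816 + (-3993 - 1*(-14680))/(-21925 - 1*(-8982)) = 37505/46816 + (-3993 - 1*(-14680))/(-21925 - 1*(-8982)) = 37505*(1/46816) + (-3993 + 14680)/(-21925 + 8982) = 37505/46816 + 10687/(-12943) = 37505/46816 + 10687*(-1/12943) = 37505/46816 - 10687/12943 = -2127911/86562784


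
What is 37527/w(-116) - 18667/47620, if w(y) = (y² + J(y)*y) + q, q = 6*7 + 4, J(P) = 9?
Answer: 777241127/296624980 ≈ 2.6203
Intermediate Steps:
q = 46 (q = 42 + 4 = 46)
w(y) = 46 + y² + 9*y (w(y) = (y² + 9*y) + 46 = 46 + y² + 9*y)
37527/w(-116) - 18667/47620 = 37527/(46 + (-116)² + 9*(-116)) - 18667/47620 = 37527/(46 + 13456 - 1044) - 18667*1/47620 = 37527/12458 - 18667/47620 = 777241127/296624980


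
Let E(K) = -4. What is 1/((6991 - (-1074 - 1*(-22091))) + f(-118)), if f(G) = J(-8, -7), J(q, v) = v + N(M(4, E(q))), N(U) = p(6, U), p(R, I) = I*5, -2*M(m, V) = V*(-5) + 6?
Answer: -1/14098 ≈ -7.0932e-5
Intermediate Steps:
M(m, V) = -3 + 5*V/2 (M(m, V) = -(V*(-5) + 6)/2 = -(-5*V + 6)/2 = -(6 - 5*V)/2 = -3 + 5*V/2)
p(R, I) = 5*I
N(U) = 5*U
J(q, v) = -65 + v (J(q, v) = v + 5*(-3 + (5/2)*(-4)) = v + 5*(-3 - 10) = v + 5*(-13) = v - 65 = -65 + v)
f(G) = -72 (f(G) = -65 - 7 = -72)
1/((6991 - (-1074 - 1*(-22091))) + f(-118)) = 1/((6991 - (-1074 - 1*(-22091))) - 72) = 1/((6991 - (-1074 + 22091)) - 72) = 1/((6991 - 1*21017) - 72) = 1/((6991 - 21017) - 72) = 1/(-14026 - 72) = 1/(-14098) = -1/14098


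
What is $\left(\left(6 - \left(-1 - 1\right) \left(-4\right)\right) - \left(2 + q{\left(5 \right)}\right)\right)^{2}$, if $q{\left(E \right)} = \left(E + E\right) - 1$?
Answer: $169$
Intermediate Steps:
$q{\left(E \right)} = -1 + 2 E$ ($q{\left(E \right)} = 2 E - 1 = -1 + 2 E$)
$\left(\left(6 - \left(-1 - 1\right) \left(-4\right)\right) - \left(2 + q{\left(5 \right)}\right)\right)^{2} = \left(\left(6 - \left(-1 - 1\right) \left(-4\right)\right) - \left(1 + 10\right)\right)^{2} = \left(\left(6 - \left(-2\right) \left(-4\right)\right) - 11\right)^{2} = \left(\left(6 - 8\right) - 11\right)^{2} = \left(-2 - 11\right)^{2} = \left(-13\right)^{2} = 169$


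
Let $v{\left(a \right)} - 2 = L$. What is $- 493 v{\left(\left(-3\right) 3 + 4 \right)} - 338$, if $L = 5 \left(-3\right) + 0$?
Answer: $6071$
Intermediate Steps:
$L = -15$ ($L = -15 + 0 = -15$)
$v{\left(a \right)} = -13$ ($v{\left(a \right)} = 2 - 15 = -13$)
$- 493 v{\left(\left(-3\right) 3 + 4 \right)} - 338 = \left(-493\right) \left(-13\right) - 338 = 6409 - 338 = 6071$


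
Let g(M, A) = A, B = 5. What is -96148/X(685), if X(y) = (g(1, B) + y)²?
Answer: -24037/119025 ≈ -0.20195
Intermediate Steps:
X(y) = (5 + y)²
-96148/X(685) = -96148/(5 + 685)² = -96148/(690²) = -96148/476100 = -96148*1/476100 = -24037/119025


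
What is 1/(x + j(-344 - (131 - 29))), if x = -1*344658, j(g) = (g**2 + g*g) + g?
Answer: 1/52728 ≈ 1.8965e-5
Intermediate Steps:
j(g) = g + 2*g**2 (j(g) = (g**2 + g**2) + g = 2*g**2 + g = g + 2*g**2)
x = -344658
1/(x + j(-344 - (131 - 29))) = 1/(-344658 + (-344 - (131 - 29))*(1 + 2*(-344 - (131 - 29)))) = 1/(-344658 + (-344 - 1*102)*(1 + 2*(-344 - 1*102))) = 1/(-344658 + (-344 - 102)*(1 + 2*(-344 - 102))) = 1/(-344658 - 446*(1 + 2*(-446))) = 1/(-344658 - 446*(1 - 892)) = 1/(-344658 - 446*(-891)) = 1/(-344658 + 397386) = 1/52728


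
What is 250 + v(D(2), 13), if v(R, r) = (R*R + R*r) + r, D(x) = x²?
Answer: 331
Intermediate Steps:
v(R, r) = r + R² + R*r (v(R, r) = (R² + R*r) + r = r + R² + R*r)
250 + v(D(2), 13) = 250 + (13 + (2²)² + 2²*13) = 250 + (13 + 4² + 4*13) = 250 + (13 + 16 + 52) = 250 + 81 = 331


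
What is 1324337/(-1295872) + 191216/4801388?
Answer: -1527716079851/1555496067584 ≈ -0.98214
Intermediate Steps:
1324337/(-1295872) + 191216/4801388 = 1324337*(-1/1295872) + 191216*(1/4801388) = -1324337/1295872 + 47804/1200347 = -1527716079851/1555496067584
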